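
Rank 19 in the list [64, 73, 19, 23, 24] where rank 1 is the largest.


Sort descending: [73, 64, 24, 23, 19]
Find 19 in the sorted list.
19 is at position 5.
Final answer: 5


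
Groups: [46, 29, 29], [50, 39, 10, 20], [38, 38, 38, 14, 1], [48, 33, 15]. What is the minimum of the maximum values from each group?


Find max of each group:
  Group 1: [46, 29, 29] -> max = 46
  Group 2: [50, 39, 10, 20] -> max = 50
  Group 3: [38, 38, 38, 14, 1] -> max = 38
  Group 4: [48, 33, 15] -> max = 48
Maxes: [46, 50, 38, 48]
Minimum of maxes = 38
Final answer: 38


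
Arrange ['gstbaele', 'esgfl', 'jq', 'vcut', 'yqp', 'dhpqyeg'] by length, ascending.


Compute lengths:
  'gstbaele' has length 8
  'esgfl' has length 5
  'jq' has length 2
  'vcut' has length 4
  'yqp' has length 3
  'dhpqyeg' has length 7
Lengths in increasing order: 2 < 3 < 4 < 5 < 7 < 8
Listing the words in that order gives the answer.
Final answer: ['jq', 'yqp', 'vcut', 'esgfl', 'dhpqyeg', 'gstbaele']


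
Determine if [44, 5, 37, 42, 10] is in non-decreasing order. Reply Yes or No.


Check consecutive pairs:
  44 <= 5? False
  5 <= 37? True
  37 <= 42? True
  42 <= 10? False
2 consecutive pair(s) are out of order, so the list is not sorted.
Final answer: No


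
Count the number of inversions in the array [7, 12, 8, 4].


For each element, count the later elements that are smaller than it:
  7 (index 0): smaller elements after it = [4] -> 1
  12 (index 1): smaller elements after it = [8, 4] -> 2
  8 (index 2): smaller elements after it = [4] -> 1
Total inversions = 1 + 2 + 1 = 4
Final answer: 4


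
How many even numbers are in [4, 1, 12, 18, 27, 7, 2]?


Check each element:
  4 is even
  1 is odd
  12 is even
  18 is even
  27 is odd
  7 is odd
  2 is even
Evens: [4, 12, 18, 2]
Count of evens = 4
Final answer: 4


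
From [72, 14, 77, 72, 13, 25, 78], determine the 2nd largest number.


Sort descending: [78, 77, 72, 72, 25, 14, 13]
The 2nd element (1-indexed) is at index 1.
Value = 77
Final answer: 77


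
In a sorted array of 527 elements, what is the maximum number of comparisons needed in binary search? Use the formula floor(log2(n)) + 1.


Binary search halves the search space each step.
Maximum comparisons = floor(log2(527)) + 1
log2(527) = 9.0417
floor(log2(527)) = 9, so 9 + 1 = 10
Final answer: 10


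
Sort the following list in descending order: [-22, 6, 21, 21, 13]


Original list: [-22, 6, 21, 21, 13]
Repeatedly take the largest remaining element:
  Remaining [-22, 6, 21, 21, 13] -> largest is 21
  Remaining [-22, 6, 21, 13] -> largest is 21
  Remaining [-22, 6, 13] -> largest is 13
  Remaining [-22, 6] -> largest is 6
  Remaining [-22] -> largest is -22
Collecting the picks in order gives the descending list.
Final answer: [21, 21, 13, 6, -22]


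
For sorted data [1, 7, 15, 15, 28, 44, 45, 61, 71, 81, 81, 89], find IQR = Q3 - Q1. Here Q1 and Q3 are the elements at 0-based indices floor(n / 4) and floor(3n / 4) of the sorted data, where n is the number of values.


The data has n = 12 elements.
Q1 index = floor(12 / 4) = floor(3) = 3; Q3 index = floor(3 * 12 / 4) = floor(9) = 9
Q1 = element at index 3 = 15
Q3 = element at index 9 = 81
IQR = 81 - 15 = 66
Final answer: 66


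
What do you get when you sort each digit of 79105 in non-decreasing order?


The number 79105 has digits: 7, 9, 1, 0, 5
Sorted: 0, 1, 5, 7, 9
Joining the sorted digits gives the result.
Final answer: 01579


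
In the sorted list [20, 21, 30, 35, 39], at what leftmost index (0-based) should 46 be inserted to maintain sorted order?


List is sorted: [20, 21, 30, 35, 39]
We need the leftmost position where 46 can be inserted, i.e. the first index whose element is >= 46 (or the end of the list if none is).
Binary search with low=0, high=5 (0-based indices):
  low=0, high=5, mid=2: a[2]=30 < 46, so low = 3
  low=3, high=5, mid=4: a[4]=39 < 46, so low = 5
Now low = high = 5, so the insertion index is 5.
Final answer: 5


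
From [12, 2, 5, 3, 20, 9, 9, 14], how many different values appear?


List all unique values:
Distinct values: [2, 3, 5, 9, 12, 14, 20]
Count = 7
Final answer: 7


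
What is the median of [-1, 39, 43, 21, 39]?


First, sort the list: [-1, 21, 39, 39, 43]
The list has 5 elements (odd count).
The middle index is 2 (0-based), and the element there is 39.
Final answer: 39


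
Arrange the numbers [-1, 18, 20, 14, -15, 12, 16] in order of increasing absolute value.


Compute absolute values:
  |-1| = 1
  |18| = 18
  |20| = 20
  |14| = 14
  |-15| = 15
  |12| = 12
  |16| = 16
Absolute values in increasing order: 1 < 12 < 14 < 15 < 16 < 18 < 20
Listing the original numbers in that order gives the answer.
Final answer: [-1, 12, 14, -15, 16, 18, 20]


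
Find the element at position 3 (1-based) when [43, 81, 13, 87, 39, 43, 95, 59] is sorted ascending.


Sort ascending: [13, 39, 43, 43, 59, 81, 87, 95]
The 3rd element (1-indexed) is at index 2.
Value = 43
Final answer: 43


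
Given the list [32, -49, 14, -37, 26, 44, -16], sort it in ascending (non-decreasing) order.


Original list: [32, -49, 14, -37, 26, 44, -16]
Repeatedly take the smallest remaining element:
  Remaining [32, -49, 14, -37, 26, 44, -16] -> smallest is -49
  Remaining [32, 14, -37, 26, 44, -16] -> smallest is -37
  Remaining [32, 14, 26, 44, -16] -> smallest is -16
  Remaining [32, 14, 26, 44] -> smallest is 14
  Remaining [32, 26, 44] -> smallest is 26
  Remaining [32, 44] -> smallest is 32
  Remaining [44] -> smallest is 44
Collecting the picks in order gives the sorted list.
Final answer: [-49, -37, -16, 14, 26, 32, 44]


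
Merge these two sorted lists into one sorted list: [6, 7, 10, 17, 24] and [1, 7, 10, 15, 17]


List A: [6, 7, 10, 17, 24]
List B: [1, 7, 10, 15, 17]
Repeatedly compare the front elements and take the smaller:
  6 vs 1 -> take 1
  6 vs 7 -> take 6
  7 vs 7 -> take 7
  10 vs 7 -> take 7
  10 vs 10 -> take 10
  17 vs 10 -> take 10
  17 vs 15 -> take 15
  17 vs 17 -> take 17
  24 vs 17 -> take 17
  B is exhausted; append the rest of A: [24]
Final answer: [1, 6, 7, 7, 10, 10, 15, 17, 17, 24]


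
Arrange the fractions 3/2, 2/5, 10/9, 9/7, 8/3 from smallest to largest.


Convert to decimal for comparison:
  3/2 = 1.5
  2/5 = 0.4
  10/9 = 1.1111
  9/7 = 1.2857
  8/3 = 2.6667
Decimals in increasing order: 0.4 < 1.1111 < 1.2857 < 1.5 < 2.6667
Writing each back as its fraction gives the sorted order.
Final answer: 2/5, 10/9, 9/7, 3/2, 8/3


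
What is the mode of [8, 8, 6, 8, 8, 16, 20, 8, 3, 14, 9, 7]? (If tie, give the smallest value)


Count the frequency of each value:
  3 appears 1 time(s)
  6 appears 1 time(s)
  7 appears 1 time(s)
  8 appears 5 time(s)
  9 appears 1 time(s)
  14 appears 1 time(s)
  16 appears 1 time(s)
  20 appears 1 time(s)
Maximum frequency is 5.
Only 8 reaches that frequency, so it is the mode.
Final answer: 8


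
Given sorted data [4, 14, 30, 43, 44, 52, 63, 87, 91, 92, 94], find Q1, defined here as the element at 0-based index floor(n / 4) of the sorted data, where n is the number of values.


The list has n = 11 elements.
Q1 index = floor(11 / 4) = floor(2.75) = 2
Counting from index 0 in the sorted data, the element at index 2 is 30.
Final answer: 30


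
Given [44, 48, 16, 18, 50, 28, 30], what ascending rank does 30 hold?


Sort ascending: [16, 18, 28, 30, 44, 48, 50]
Find 30 in the sorted list.
30 is at position 4 (1-indexed).
Final answer: 4


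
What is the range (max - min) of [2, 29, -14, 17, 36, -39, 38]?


Maximum value: 38
Minimum value: -39
Range = 38 - (-39) = 77
Final answer: 77


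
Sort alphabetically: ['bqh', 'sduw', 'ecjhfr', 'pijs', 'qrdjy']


Compare strings character by character (the first differing letter decides):
  'bqh' < 'ecjhfr' since 'b' < 'e' at position 1
  'ecjhfr' < 'pijs' since 'e' < 'p' at position 1
  'pijs' < 'qrdjy' since 'p' < 'q' at position 1
  'qrdjy' < 'sduw' since 'q' < 's' at position 1
Chaining these comparisons gives the alphabetical order.
Final answer: ['bqh', 'ecjhfr', 'pijs', 'qrdjy', 'sduw']


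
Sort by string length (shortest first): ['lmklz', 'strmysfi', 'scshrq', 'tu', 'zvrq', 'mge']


Compute lengths:
  'lmklz' has length 5
  'strmysfi' has length 8
  'scshrq' has length 6
  'tu' has length 2
  'zvrq' has length 4
  'mge' has length 3
Lengths in increasing order: 2 < 3 < 4 < 5 < 6 < 8
Listing the words in that order gives the answer.
Final answer: ['tu', 'mge', 'zvrq', 'lmklz', 'scshrq', 'strmysfi']


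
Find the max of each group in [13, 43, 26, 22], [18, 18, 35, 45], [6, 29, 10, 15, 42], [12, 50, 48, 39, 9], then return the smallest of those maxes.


Find max of each group:
  Group 1: [13, 43, 26, 22] -> max = 43
  Group 2: [18, 18, 35, 45] -> max = 45
  Group 3: [6, 29, 10, 15, 42] -> max = 42
  Group 4: [12, 50, 48, 39, 9] -> max = 50
Maxes: [43, 45, 42, 50]
Minimum of maxes = 42
Final answer: 42


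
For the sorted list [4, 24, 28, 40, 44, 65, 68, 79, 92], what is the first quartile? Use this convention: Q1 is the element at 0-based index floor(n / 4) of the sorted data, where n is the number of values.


The list has n = 9 elements.
Q1 index = floor(9 / 4) = floor(2.25) = 2
Counting from index 0 in the sorted data, the element at index 2 is 28.
Final answer: 28


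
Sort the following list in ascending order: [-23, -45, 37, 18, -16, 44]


Original list: [-23, -45, 37, 18, -16, 44]
Repeatedly take the smallest remaining element:
  Remaining [-23, -45, 37, 18, -16, 44] -> smallest is -45
  Remaining [-23, 37, 18, -16, 44] -> smallest is -23
  Remaining [37, 18, -16, 44] -> smallest is -16
  Remaining [37, 18, 44] -> smallest is 18
  Remaining [37, 44] -> smallest is 37
  Remaining [44] -> smallest is 44
Collecting the picks in order gives the sorted list.
Final answer: [-45, -23, -16, 18, 37, 44]


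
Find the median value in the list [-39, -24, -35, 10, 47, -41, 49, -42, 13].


First, sort the list: [-42, -41, -39, -35, -24, 10, 13, 47, 49]
The list has 9 elements (odd count).
The middle index is 4 (0-based), and the element there is -24.
Final answer: -24


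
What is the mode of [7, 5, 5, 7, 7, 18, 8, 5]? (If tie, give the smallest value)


Count the frequency of each value:
  5 appears 3 time(s)
  7 appears 3 time(s)
  8 appears 1 time(s)
  18 appears 1 time(s)
Maximum frequency is 3.
Values reaching that frequency: [5, 7]; the smallest is 5.
Final answer: 5


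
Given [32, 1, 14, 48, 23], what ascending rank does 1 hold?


Sort ascending: [1, 14, 23, 32, 48]
Find 1 in the sorted list.
1 is at position 1 (1-indexed).
Final answer: 1


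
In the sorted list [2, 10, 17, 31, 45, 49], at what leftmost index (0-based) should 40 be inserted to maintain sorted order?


List is sorted: [2, 10, 17, 31, 45, 49]
We need the leftmost position where 40 can be inserted, i.e. the first index whose element is >= 40 (or the end of the list if none is).
Binary search with low=0, high=6 (0-based indices):
  low=0, high=6, mid=3: a[3]=31 < 40, so low = 4
  low=4, high=6, mid=5: a[5]=49 >= 40, so high = 5
  low=4, high=5, mid=4: a[4]=45 >= 40, so high = 4
Now low = high = 4, so the insertion index is 4.
Final answer: 4


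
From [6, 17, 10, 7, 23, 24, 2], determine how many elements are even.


Check each element:
  6 is even
  17 is odd
  10 is even
  7 is odd
  23 is odd
  24 is even
  2 is even
Evens: [6, 10, 24, 2]
Count of evens = 4
Final answer: 4


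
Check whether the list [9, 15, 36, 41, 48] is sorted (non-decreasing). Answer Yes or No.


Check consecutive pairs:
  9 <= 15? True
  15 <= 36? True
  36 <= 41? True
  41 <= 48? True
Every consecutive pair is in order, so the list is non-decreasing.
Final answer: Yes


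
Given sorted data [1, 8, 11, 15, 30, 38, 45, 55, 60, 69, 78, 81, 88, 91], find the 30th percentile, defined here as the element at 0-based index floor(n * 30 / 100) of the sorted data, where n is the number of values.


The dataset has n = 14 elements.
Index = floor(14 * 30 / 100) = floor(420 / 100) = floor(4.2) = 4
Counting from index 0 in the sorted data, the element at index 4 is 30.
Final answer: 30


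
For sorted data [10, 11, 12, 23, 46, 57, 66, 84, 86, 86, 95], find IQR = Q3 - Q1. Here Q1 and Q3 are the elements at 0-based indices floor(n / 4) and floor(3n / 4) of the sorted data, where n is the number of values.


The data has n = 11 elements.
Q1 index = floor(11 / 4) = floor(2.75) = 2; Q3 index = floor(3 * 11 / 4) = floor(8.25) = 8
Q1 = element at index 2 = 12
Q3 = element at index 8 = 86
IQR = 86 - 12 = 74
Final answer: 74


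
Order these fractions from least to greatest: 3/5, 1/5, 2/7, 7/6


Convert to decimal for comparison:
  3/5 = 0.6
  1/5 = 0.2
  2/7 = 0.2857
  7/6 = 1.1667
Decimals in increasing order: 0.2 < 0.2857 < 0.6 < 1.1667
Writing each back as its fraction gives the sorted order.
Final answer: 1/5, 2/7, 3/5, 7/6


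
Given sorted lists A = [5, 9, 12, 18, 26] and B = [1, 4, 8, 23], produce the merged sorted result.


List A: [5, 9, 12, 18, 26]
List B: [1, 4, 8, 23]
Repeatedly compare the front elements and take the smaller:
  5 vs 1 -> take 1
  5 vs 4 -> take 4
  5 vs 8 -> take 5
  9 vs 8 -> take 8
  9 vs 23 -> take 9
  12 vs 23 -> take 12
  18 vs 23 -> take 18
  26 vs 23 -> take 23
  B is exhausted; append the rest of A: [26]
Final answer: [1, 4, 5, 8, 9, 12, 18, 23, 26]


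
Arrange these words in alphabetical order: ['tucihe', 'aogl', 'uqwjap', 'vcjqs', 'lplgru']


Compare strings character by character (the first differing letter decides):
  'aogl' < 'lplgru' since 'a' < 'l' at position 1
  'lplgru' < 'tucihe' since 'l' < 't' at position 1
  'tucihe' < 'uqwjap' since 't' < 'u' at position 1
  'uqwjap' < 'vcjqs' since 'u' < 'v' at position 1
Chaining these comparisons gives the alphabetical order.
Final answer: ['aogl', 'lplgru', 'tucihe', 'uqwjap', 'vcjqs']


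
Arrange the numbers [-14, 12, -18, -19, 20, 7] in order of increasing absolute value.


Compute absolute values:
  |-14| = 14
  |12| = 12
  |-18| = 18
  |-19| = 19
  |20| = 20
  |7| = 7
Absolute values in increasing order: 7 < 12 < 14 < 18 < 19 < 20
Listing the original numbers in that order gives the answer.
Final answer: [7, 12, -14, -18, -19, 20]


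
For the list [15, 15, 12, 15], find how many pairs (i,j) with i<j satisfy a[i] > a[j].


For each element, count the later elements that are smaller than it:
  15 (index 0): smaller elements after it = [12] -> 1
  15 (index 1): smaller elements after it = [12] -> 1
  12 (index 2): smaller elements after it = [] -> 0
Total inversions = 1 + 1 + 0 = 2
Final answer: 2


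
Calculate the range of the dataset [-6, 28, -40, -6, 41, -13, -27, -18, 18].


Maximum value: 41
Minimum value: -40
Range = 41 - (-40) = 81
Final answer: 81


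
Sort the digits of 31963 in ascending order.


The number 31963 has digits: 3, 1, 9, 6, 3
Sorted: 1, 3, 3, 6, 9
Joining the sorted digits gives the result.
Final answer: 13369


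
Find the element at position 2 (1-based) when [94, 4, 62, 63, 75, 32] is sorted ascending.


Sort ascending: [4, 32, 62, 63, 75, 94]
The 2nd element (1-indexed) is at index 1.
Value = 32
Final answer: 32


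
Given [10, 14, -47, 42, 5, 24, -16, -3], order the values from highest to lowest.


Original list: [10, 14, -47, 42, 5, 24, -16, -3]
Repeatedly take the largest remaining element:
  Remaining [10, 14, -47, 42, 5, 24, -16, -3] -> largest is 42
  Remaining [10, 14, -47, 5, 24, -16, -3] -> largest is 24
  Remaining [10, 14, -47, 5, -16, -3] -> largest is 14
  Remaining [10, -47, 5, -16, -3] -> largest is 10
  Remaining [-47, 5, -16, -3] -> largest is 5
  Remaining [-47, -16, -3] -> largest is -3
  Remaining [-47, -16] -> largest is -16
  Remaining [-47] -> largest is -47
Collecting the picks in order gives the descending list.
Final answer: [42, 24, 14, 10, 5, -3, -16, -47]


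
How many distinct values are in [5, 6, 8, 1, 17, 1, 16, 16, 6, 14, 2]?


List all unique values:
Distinct values: [1, 2, 5, 6, 8, 14, 16, 17]
Count = 8
Final answer: 8


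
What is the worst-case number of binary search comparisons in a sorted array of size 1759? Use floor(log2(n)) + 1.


Binary search halves the search space each step.
Maximum comparisons = floor(log2(1759)) + 1
log2(1759) = 10.7805
floor(log2(1759)) = 10, so 10 + 1 = 11
Final answer: 11


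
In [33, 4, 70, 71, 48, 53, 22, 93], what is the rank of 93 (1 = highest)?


Sort descending: [93, 71, 70, 53, 48, 33, 22, 4]
Find 93 in the sorted list.
93 is at position 1.
Final answer: 1


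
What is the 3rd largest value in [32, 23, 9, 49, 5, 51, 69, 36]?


Sort descending: [69, 51, 49, 36, 32, 23, 9, 5]
The 3rd element (1-indexed) is at index 2.
Value = 49
Final answer: 49


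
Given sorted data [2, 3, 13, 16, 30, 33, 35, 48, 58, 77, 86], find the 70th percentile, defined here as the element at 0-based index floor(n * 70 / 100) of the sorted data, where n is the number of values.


The dataset has n = 11 elements.
Index = floor(11 * 70 / 100) = floor(770 / 100) = floor(7.7) = 7
Counting from index 0 in the sorted data, the element at index 7 is 48.
Final answer: 48


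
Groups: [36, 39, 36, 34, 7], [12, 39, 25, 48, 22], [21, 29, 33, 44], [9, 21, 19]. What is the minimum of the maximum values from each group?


Find max of each group:
  Group 1: [36, 39, 36, 34, 7] -> max = 39
  Group 2: [12, 39, 25, 48, 22] -> max = 48
  Group 3: [21, 29, 33, 44] -> max = 44
  Group 4: [9, 21, 19] -> max = 21
Maxes: [39, 48, 44, 21]
Minimum of maxes = 21
Final answer: 21


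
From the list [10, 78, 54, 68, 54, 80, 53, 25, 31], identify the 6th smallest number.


Sort ascending: [10, 25, 31, 53, 54, 54, 68, 78, 80]
The 6th element (1-indexed) is at index 5.
Value = 54
Final answer: 54


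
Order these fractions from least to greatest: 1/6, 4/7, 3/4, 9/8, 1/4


Convert to decimal for comparison:
  1/6 = 0.1667
  4/7 = 0.5714
  3/4 = 0.75
  9/8 = 1.125
  1/4 = 0.25
Decimals in increasing order: 0.1667 < 0.25 < 0.5714 < 0.75 < 1.125
Writing each back as its fraction gives the sorted order.
Final answer: 1/6, 1/4, 4/7, 3/4, 9/8


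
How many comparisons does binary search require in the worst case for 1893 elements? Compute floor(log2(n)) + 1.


Binary search halves the search space each step.
Maximum comparisons = floor(log2(1893)) + 1
log2(1893) = 10.8865
floor(log2(1893)) = 10, so 10 + 1 = 11
Final answer: 11


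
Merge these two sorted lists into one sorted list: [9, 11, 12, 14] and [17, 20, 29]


List A: [9, 11, 12, 14]
List B: [17, 20, 29]
Repeatedly compare the front elements and take the smaller:
  9 vs 17 -> take 9
  11 vs 17 -> take 11
  12 vs 17 -> take 12
  14 vs 17 -> take 14
  A is exhausted; append the rest of B: [17, 20, 29]
Final answer: [9, 11, 12, 14, 17, 20, 29]


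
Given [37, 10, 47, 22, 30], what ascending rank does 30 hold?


Sort ascending: [10, 22, 30, 37, 47]
Find 30 in the sorted list.
30 is at position 3 (1-indexed).
Final answer: 3


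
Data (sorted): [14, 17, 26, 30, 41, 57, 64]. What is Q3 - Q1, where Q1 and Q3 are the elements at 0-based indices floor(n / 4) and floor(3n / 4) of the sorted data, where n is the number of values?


The data has n = 7 elements.
Q1 index = floor(7 / 4) = floor(1.75) = 1; Q3 index = floor(3 * 7 / 4) = floor(5.25) = 5
Q1 = element at index 1 = 17
Q3 = element at index 5 = 57
IQR = 57 - 17 = 40
Final answer: 40


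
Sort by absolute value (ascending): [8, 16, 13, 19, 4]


Compute absolute values:
  |8| = 8
  |16| = 16
  |13| = 13
  |19| = 19
  |4| = 4
Absolute values in increasing order: 4 < 8 < 13 < 16 < 19
Listing the original numbers in that order gives the answer.
Final answer: [4, 8, 13, 16, 19]


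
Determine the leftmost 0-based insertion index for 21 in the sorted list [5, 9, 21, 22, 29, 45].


List is sorted: [5, 9, 21, 22, 29, 45]
We need the leftmost position where 21 can be inserted, i.e. the first index whose element is >= 21 (or the end of the list if none is).
Binary search with low=0, high=6 (0-based indices):
  low=0, high=6, mid=3: a[3]=22 >= 21, so high = 3
  low=0, high=3, mid=1: a[1]=9 < 21, so low = 2
  low=2, high=3, mid=2: a[2]=21 >= 21, so high = 2
Now low = high = 2, so the insertion index is 2.
Final answer: 2


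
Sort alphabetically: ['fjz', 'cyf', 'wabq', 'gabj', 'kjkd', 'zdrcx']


Compare strings character by character (the first differing letter decides):
  'cyf' < 'fjz' since 'c' < 'f' at position 1
  'fjz' < 'gabj' since 'f' < 'g' at position 1
  'gabj' < 'kjkd' since 'g' < 'k' at position 1
  'kjkd' < 'wabq' since 'k' < 'w' at position 1
  'wabq' < 'zdrcx' since 'w' < 'z' at position 1
Chaining these comparisons gives the alphabetical order.
Final answer: ['cyf', 'fjz', 'gabj', 'kjkd', 'wabq', 'zdrcx']


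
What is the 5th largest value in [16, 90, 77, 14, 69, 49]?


Sort descending: [90, 77, 69, 49, 16, 14]
The 5th element (1-indexed) is at index 4.
Value = 16
Final answer: 16


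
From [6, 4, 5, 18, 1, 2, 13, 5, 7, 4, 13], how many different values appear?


List all unique values:
Distinct values: [1, 2, 4, 5, 6, 7, 13, 18]
Count = 8
Final answer: 8


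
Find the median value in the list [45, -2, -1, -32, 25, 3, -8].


First, sort the list: [-32, -8, -2, -1, 3, 25, 45]
The list has 7 elements (odd count).
The middle index is 3 (0-based), and the element there is -1.
Final answer: -1


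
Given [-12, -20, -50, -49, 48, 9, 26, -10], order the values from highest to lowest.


Original list: [-12, -20, -50, -49, 48, 9, 26, -10]
Repeatedly take the largest remaining element:
  Remaining [-12, -20, -50, -49, 48, 9, 26, -10] -> largest is 48
  Remaining [-12, -20, -50, -49, 9, 26, -10] -> largest is 26
  Remaining [-12, -20, -50, -49, 9, -10] -> largest is 9
  Remaining [-12, -20, -50, -49, -10] -> largest is -10
  Remaining [-12, -20, -50, -49] -> largest is -12
  Remaining [-20, -50, -49] -> largest is -20
  Remaining [-50, -49] -> largest is -49
  Remaining [-50] -> largest is -50
Collecting the picks in order gives the descending list.
Final answer: [48, 26, 9, -10, -12, -20, -49, -50]


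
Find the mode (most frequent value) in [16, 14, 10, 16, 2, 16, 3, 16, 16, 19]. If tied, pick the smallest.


Count the frequency of each value:
  2 appears 1 time(s)
  3 appears 1 time(s)
  10 appears 1 time(s)
  14 appears 1 time(s)
  16 appears 5 time(s)
  19 appears 1 time(s)
Maximum frequency is 5.
Only 16 reaches that frequency, so it is the mode.
Final answer: 16


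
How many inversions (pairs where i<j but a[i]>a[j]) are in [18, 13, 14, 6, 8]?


For each element, count the later elements that are smaller than it:
  18 (index 0): smaller elements after it = [13, 14, 6, 8] -> 4
  13 (index 1): smaller elements after it = [6, 8] -> 2
  14 (index 2): smaller elements after it = [6, 8] -> 2
  6 (index 3): smaller elements after it = [] -> 0
Total inversions = 4 + 2 + 2 + 0 = 8
Final answer: 8


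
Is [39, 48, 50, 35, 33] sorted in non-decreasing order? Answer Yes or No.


Check consecutive pairs:
  39 <= 48? True
  48 <= 50? True
  50 <= 35? False
  35 <= 33? False
2 consecutive pair(s) are out of order, so the list is not sorted.
Final answer: No


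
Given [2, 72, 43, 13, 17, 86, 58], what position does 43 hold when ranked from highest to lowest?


Sort descending: [86, 72, 58, 43, 17, 13, 2]
Find 43 in the sorted list.
43 is at position 4.
Final answer: 4


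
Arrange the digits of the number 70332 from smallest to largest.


The number 70332 has digits: 7, 0, 3, 3, 2
Sorted: 0, 2, 3, 3, 7
Joining the sorted digits gives the result.
Final answer: 02337


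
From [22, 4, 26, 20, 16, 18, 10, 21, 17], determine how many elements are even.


Check each element:
  22 is even
  4 is even
  26 is even
  20 is even
  16 is even
  18 is even
  10 is even
  21 is odd
  17 is odd
Evens: [22, 4, 26, 20, 16, 18, 10]
Count of evens = 7
Final answer: 7


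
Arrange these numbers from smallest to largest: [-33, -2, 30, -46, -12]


Original list: [-33, -2, 30, -46, -12]
Repeatedly take the smallest remaining element:
  Remaining [-33, -2, 30, -46, -12] -> smallest is -46
  Remaining [-33, -2, 30, -12] -> smallest is -33
  Remaining [-2, 30, -12] -> smallest is -12
  Remaining [-2, 30] -> smallest is -2
  Remaining [30] -> smallest is 30
Collecting the picks in order gives the sorted list.
Final answer: [-46, -33, -12, -2, 30]


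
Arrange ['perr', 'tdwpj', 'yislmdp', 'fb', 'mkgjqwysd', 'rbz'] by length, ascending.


Compute lengths:
  'perr' has length 4
  'tdwpj' has length 5
  'yislmdp' has length 7
  'fb' has length 2
  'mkgjqwysd' has length 9
  'rbz' has length 3
Lengths in increasing order: 2 < 3 < 4 < 5 < 7 < 9
Listing the words in that order gives the answer.
Final answer: ['fb', 'rbz', 'perr', 'tdwpj', 'yislmdp', 'mkgjqwysd']


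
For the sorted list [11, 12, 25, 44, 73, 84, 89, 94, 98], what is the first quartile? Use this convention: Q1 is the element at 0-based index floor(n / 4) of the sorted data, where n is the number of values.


The list has n = 9 elements.
Q1 index = floor(9 / 4) = floor(2.25) = 2
Counting from index 0 in the sorted data, the element at index 2 is 25.
Final answer: 25


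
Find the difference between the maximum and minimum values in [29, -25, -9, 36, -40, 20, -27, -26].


Maximum value: 36
Minimum value: -40
Range = 36 - (-40) = 76
Final answer: 76


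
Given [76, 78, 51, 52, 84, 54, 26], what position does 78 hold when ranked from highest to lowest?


Sort descending: [84, 78, 76, 54, 52, 51, 26]
Find 78 in the sorted list.
78 is at position 2.
Final answer: 2


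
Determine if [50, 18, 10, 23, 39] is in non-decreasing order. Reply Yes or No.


Check consecutive pairs:
  50 <= 18? False
  18 <= 10? False
  10 <= 23? True
  23 <= 39? True
2 consecutive pair(s) are out of order, so the list is not sorted.
Final answer: No


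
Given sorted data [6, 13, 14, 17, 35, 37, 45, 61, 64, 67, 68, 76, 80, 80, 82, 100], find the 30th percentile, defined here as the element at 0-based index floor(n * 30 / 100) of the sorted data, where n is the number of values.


The dataset has n = 16 elements.
Index = floor(16 * 30 / 100) = floor(480 / 100) = floor(4.8) = 4
Counting from index 0 in the sorted data, the element at index 4 is 35.
Final answer: 35


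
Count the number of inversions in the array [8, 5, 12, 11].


For each element, count the later elements that are smaller than it:
  8 (index 0): smaller elements after it = [5] -> 1
  5 (index 1): smaller elements after it = [] -> 0
  12 (index 2): smaller elements after it = [11] -> 1
Total inversions = 1 + 0 + 1 = 2
Final answer: 2


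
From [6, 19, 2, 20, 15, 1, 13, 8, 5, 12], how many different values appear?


List all unique values:
Distinct values: [1, 2, 5, 6, 8, 12, 13, 15, 19, 20]
Count = 10
Final answer: 10


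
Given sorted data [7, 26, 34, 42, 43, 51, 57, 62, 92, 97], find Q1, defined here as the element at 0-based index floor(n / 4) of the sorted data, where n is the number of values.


The list has n = 10 elements.
Q1 index = floor(10 / 4) = floor(2.5) = 2
Counting from index 0 in the sorted data, the element at index 2 is 34.
Final answer: 34


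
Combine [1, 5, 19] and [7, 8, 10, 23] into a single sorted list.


List A: [1, 5, 19]
List B: [7, 8, 10, 23]
Repeatedly compare the front elements and take the smaller:
  1 vs 7 -> take 1
  5 vs 7 -> take 5
  19 vs 7 -> take 7
  19 vs 8 -> take 8
  19 vs 10 -> take 10
  19 vs 23 -> take 19
  A is exhausted; append the rest of B: [23]
Final answer: [1, 5, 7, 8, 10, 19, 23]


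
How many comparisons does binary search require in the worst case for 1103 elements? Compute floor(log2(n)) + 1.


Binary search halves the search space each step.
Maximum comparisons = floor(log2(1103)) + 1
log2(1103) = 10.1072
floor(log2(1103)) = 10, so 10 + 1 = 11
Final answer: 11


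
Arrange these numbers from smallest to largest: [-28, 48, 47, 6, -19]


Original list: [-28, 48, 47, 6, -19]
Repeatedly take the smallest remaining element:
  Remaining [-28, 48, 47, 6, -19] -> smallest is -28
  Remaining [48, 47, 6, -19] -> smallest is -19
  Remaining [48, 47, 6] -> smallest is 6
  Remaining [48, 47] -> smallest is 47
  Remaining [48] -> smallest is 48
Collecting the picks in order gives the sorted list.
Final answer: [-28, -19, 6, 47, 48]


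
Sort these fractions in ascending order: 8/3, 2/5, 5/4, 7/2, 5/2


Convert to decimal for comparison:
  8/3 = 2.6667
  2/5 = 0.4
  5/4 = 1.25
  7/2 = 3.5
  5/2 = 2.5
Decimals in increasing order: 0.4 < 1.25 < 2.5 < 2.6667 < 3.5
Writing each back as its fraction gives the sorted order.
Final answer: 2/5, 5/4, 5/2, 8/3, 7/2


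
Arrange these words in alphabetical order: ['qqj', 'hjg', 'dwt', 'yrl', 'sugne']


Compare strings character by character (the first differing letter decides):
  'dwt' < 'hjg' since 'd' < 'h' at position 1
  'hjg' < 'qqj' since 'h' < 'q' at position 1
  'qqj' < 'sugne' since 'q' < 's' at position 1
  'sugne' < 'yrl' since 's' < 'y' at position 1
Chaining these comparisons gives the alphabetical order.
Final answer: ['dwt', 'hjg', 'qqj', 'sugne', 'yrl']


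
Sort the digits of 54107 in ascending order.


The number 54107 has digits: 5, 4, 1, 0, 7
Sorted: 0, 1, 4, 5, 7
Joining the sorted digits gives the result.
Final answer: 01457


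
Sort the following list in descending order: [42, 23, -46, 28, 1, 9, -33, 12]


Original list: [42, 23, -46, 28, 1, 9, -33, 12]
Repeatedly take the largest remaining element:
  Remaining [42, 23, -46, 28, 1, 9, -33, 12] -> largest is 42
  Remaining [23, -46, 28, 1, 9, -33, 12] -> largest is 28
  Remaining [23, -46, 1, 9, -33, 12] -> largest is 23
  Remaining [-46, 1, 9, -33, 12] -> largest is 12
  Remaining [-46, 1, 9, -33] -> largest is 9
  Remaining [-46, 1, -33] -> largest is 1
  Remaining [-46, -33] -> largest is -33
  Remaining [-46] -> largest is -46
Collecting the picks in order gives the descending list.
Final answer: [42, 28, 23, 12, 9, 1, -33, -46]


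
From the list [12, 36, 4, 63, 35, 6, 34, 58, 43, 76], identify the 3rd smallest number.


Sort ascending: [4, 6, 12, 34, 35, 36, 43, 58, 63, 76]
The 3rd element (1-indexed) is at index 2.
Value = 12
Final answer: 12


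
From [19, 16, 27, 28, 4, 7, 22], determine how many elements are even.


Check each element:
  19 is odd
  16 is even
  27 is odd
  28 is even
  4 is even
  7 is odd
  22 is even
Evens: [16, 28, 4, 22]
Count of evens = 4
Final answer: 4


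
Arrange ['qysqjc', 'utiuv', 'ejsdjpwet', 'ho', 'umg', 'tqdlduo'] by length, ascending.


Compute lengths:
  'qysqjc' has length 6
  'utiuv' has length 5
  'ejsdjpwet' has length 9
  'ho' has length 2
  'umg' has length 3
  'tqdlduo' has length 7
Lengths in increasing order: 2 < 3 < 5 < 6 < 7 < 9
Listing the words in that order gives the answer.
Final answer: ['ho', 'umg', 'utiuv', 'qysqjc', 'tqdlduo', 'ejsdjpwet']


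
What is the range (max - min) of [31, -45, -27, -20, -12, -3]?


Maximum value: 31
Minimum value: -45
Range = 31 - (-45) = 76
Final answer: 76


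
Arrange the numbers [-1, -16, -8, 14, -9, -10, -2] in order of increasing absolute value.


Compute absolute values:
  |-1| = 1
  |-16| = 16
  |-8| = 8
  |14| = 14
  |-9| = 9
  |-10| = 10
  |-2| = 2
Absolute values in increasing order: 1 < 2 < 8 < 9 < 10 < 14 < 16
Listing the original numbers in that order gives the answer.
Final answer: [-1, -2, -8, -9, -10, 14, -16]


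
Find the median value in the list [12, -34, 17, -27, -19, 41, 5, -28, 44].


First, sort the list: [-34, -28, -27, -19, 5, 12, 17, 41, 44]
The list has 9 elements (odd count).
The middle index is 4 (0-based), and the element there is 5.
Final answer: 5


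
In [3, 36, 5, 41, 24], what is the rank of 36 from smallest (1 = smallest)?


Sort ascending: [3, 5, 24, 36, 41]
Find 36 in the sorted list.
36 is at position 4 (1-indexed).
Final answer: 4


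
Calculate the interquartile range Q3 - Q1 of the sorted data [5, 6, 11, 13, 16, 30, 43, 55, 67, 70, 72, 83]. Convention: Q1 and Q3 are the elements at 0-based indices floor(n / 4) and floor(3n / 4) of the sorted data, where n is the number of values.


The data has n = 12 elements.
Q1 index = floor(12 / 4) = floor(3) = 3; Q3 index = floor(3 * 12 / 4) = floor(9) = 9
Q1 = element at index 3 = 13
Q3 = element at index 9 = 70
IQR = 70 - 13 = 57
Final answer: 57


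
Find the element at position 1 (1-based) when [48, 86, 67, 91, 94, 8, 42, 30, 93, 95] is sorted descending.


Sort descending: [95, 94, 93, 91, 86, 67, 48, 42, 30, 8]
The 1st element (1-indexed) is at index 0.
Value = 95
Final answer: 95


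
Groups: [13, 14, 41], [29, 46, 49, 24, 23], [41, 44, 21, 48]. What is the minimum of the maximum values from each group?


Find max of each group:
  Group 1: [13, 14, 41] -> max = 41
  Group 2: [29, 46, 49, 24, 23] -> max = 49
  Group 3: [41, 44, 21, 48] -> max = 48
Maxes: [41, 49, 48]
Minimum of maxes = 41
Final answer: 41


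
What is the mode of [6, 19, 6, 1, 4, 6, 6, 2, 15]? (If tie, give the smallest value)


Count the frequency of each value:
  1 appears 1 time(s)
  2 appears 1 time(s)
  4 appears 1 time(s)
  6 appears 4 time(s)
  15 appears 1 time(s)
  19 appears 1 time(s)
Maximum frequency is 4.
Only 6 reaches that frequency, so it is the mode.
Final answer: 6


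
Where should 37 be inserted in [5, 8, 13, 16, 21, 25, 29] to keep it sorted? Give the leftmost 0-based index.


List is sorted: [5, 8, 13, 16, 21, 25, 29]
We need the leftmost position where 37 can be inserted, i.e. the first index whose element is >= 37 (or the end of the list if none is).
Binary search with low=0, high=7 (0-based indices):
  low=0, high=7, mid=3: a[3]=16 < 37, so low = 4
  low=4, high=7, mid=5: a[5]=25 < 37, so low = 6
  low=6, high=7, mid=6: a[6]=29 < 37, so low = 7
Now low = high = 7, so the insertion index is 7.
Final answer: 7


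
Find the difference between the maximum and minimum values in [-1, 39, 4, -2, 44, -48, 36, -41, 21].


Maximum value: 44
Minimum value: -48
Range = 44 - (-48) = 92
Final answer: 92


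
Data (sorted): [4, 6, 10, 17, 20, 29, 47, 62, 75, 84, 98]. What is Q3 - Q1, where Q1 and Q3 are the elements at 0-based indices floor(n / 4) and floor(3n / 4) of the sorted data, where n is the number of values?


The data has n = 11 elements.
Q1 index = floor(11 / 4) = floor(2.75) = 2; Q3 index = floor(3 * 11 / 4) = floor(8.25) = 8
Q1 = element at index 2 = 10
Q3 = element at index 8 = 75
IQR = 75 - 10 = 65
Final answer: 65


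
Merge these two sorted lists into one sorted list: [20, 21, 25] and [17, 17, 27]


List A: [20, 21, 25]
List B: [17, 17, 27]
Repeatedly compare the front elements and take the smaller:
  20 vs 17 -> take 17
  20 vs 17 -> take 17
  20 vs 27 -> take 20
  21 vs 27 -> take 21
  25 vs 27 -> take 25
  A is exhausted; append the rest of B: [27]
Final answer: [17, 17, 20, 21, 25, 27]


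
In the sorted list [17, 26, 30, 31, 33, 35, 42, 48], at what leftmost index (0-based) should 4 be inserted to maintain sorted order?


List is sorted: [17, 26, 30, 31, 33, 35, 42, 48]
We need the leftmost position where 4 can be inserted, i.e. the first index whose element is >= 4 (or the end of the list if none is).
Binary search with low=0, high=8 (0-based indices):
  low=0, high=8, mid=4: a[4]=33 >= 4, so high = 4
  low=0, high=4, mid=2: a[2]=30 >= 4, so high = 2
  low=0, high=2, mid=1: a[1]=26 >= 4, so high = 1
  low=0, high=1, mid=0: a[0]=17 >= 4, so high = 0
Now low = high = 0, so the insertion index is 0.
Final answer: 0


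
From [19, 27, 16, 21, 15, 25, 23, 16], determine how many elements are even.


Check each element:
  19 is odd
  27 is odd
  16 is even
  21 is odd
  15 is odd
  25 is odd
  23 is odd
  16 is even
Evens: [16, 16]
Count of evens = 2
Final answer: 2


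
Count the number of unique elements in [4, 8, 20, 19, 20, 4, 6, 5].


List all unique values:
Distinct values: [4, 5, 6, 8, 19, 20]
Count = 6
Final answer: 6


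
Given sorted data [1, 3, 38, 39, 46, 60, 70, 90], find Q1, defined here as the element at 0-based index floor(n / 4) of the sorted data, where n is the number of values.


The list has n = 8 elements.
Q1 index = floor(8 / 4) = floor(2) = 2
Counting from index 0 in the sorted data, the element at index 2 is 38.
Final answer: 38


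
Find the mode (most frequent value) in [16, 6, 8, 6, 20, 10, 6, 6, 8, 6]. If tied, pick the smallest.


Count the frequency of each value:
  6 appears 5 time(s)
  8 appears 2 time(s)
  10 appears 1 time(s)
  16 appears 1 time(s)
  20 appears 1 time(s)
Maximum frequency is 5.
Only 6 reaches that frequency, so it is the mode.
Final answer: 6


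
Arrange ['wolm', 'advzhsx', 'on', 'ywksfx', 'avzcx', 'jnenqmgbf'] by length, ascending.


Compute lengths:
  'wolm' has length 4
  'advzhsx' has length 7
  'on' has length 2
  'ywksfx' has length 6
  'avzcx' has length 5
  'jnenqmgbf' has length 9
Lengths in increasing order: 2 < 4 < 5 < 6 < 7 < 9
Listing the words in that order gives the answer.
Final answer: ['on', 'wolm', 'avzcx', 'ywksfx', 'advzhsx', 'jnenqmgbf']


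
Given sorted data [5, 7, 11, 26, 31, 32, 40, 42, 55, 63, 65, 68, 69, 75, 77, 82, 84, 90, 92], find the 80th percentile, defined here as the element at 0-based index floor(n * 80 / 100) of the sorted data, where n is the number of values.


The dataset has n = 19 elements.
Index = floor(19 * 80 / 100) = floor(1520 / 100) = floor(15.2) = 15
Counting from index 0 in the sorted data, the element at index 15 is 82.
Final answer: 82


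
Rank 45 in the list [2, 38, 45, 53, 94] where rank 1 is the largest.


Sort descending: [94, 53, 45, 38, 2]
Find 45 in the sorted list.
45 is at position 3.
Final answer: 3


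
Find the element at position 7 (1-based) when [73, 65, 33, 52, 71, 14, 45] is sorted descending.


Sort descending: [73, 71, 65, 52, 45, 33, 14]
The 7th element (1-indexed) is at index 6.
Value = 14
Final answer: 14


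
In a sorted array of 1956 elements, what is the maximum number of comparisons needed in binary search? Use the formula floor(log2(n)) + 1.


Binary search halves the search space each step.
Maximum comparisons = floor(log2(1956)) + 1
log2(1956) = 10.9337
floor(log2(1956)) = 10, so 10 + 1 = 11
Final answer: 11


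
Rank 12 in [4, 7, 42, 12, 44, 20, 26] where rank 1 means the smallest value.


Sort ascending: [4, 7, 12, 20, 26, 42, 44]
Find 12 in the sorted list.
12 is at position 3 (1-indexed).
Final answer: 3


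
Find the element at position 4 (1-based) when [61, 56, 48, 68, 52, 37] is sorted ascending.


Sort ascending: [37, 48, 52, 56, 61, 68]
The 4th element (1-indexed) is at index 3.
Value = 56
Final answer: 56


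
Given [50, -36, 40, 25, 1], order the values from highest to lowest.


Original list: [50, -36, 40, 25, 1]
Repeatedly take the largest remaining element:
  Remaining [50, -36, 40, 25, 1] -> largest is 50
  Remaining [-36, 40, 25, 1] -> largest is 40
  Remaining [-36, 25, 1] -> largest is 25
  Remaining [-36, 1] -> largest is 1
  Remaining [-36] -> largest is -36
Collecting the picks in order gives the descending list.
Final answer: [50, 40, 25, 1, -36]


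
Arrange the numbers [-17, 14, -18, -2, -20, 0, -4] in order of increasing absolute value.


Compute absolute values:
  |-17| = 17
  |14| = 14
  |-18| = 18
  |-2| = 2
  |-20| = 20
  |0| = 0
  |-4| = 4
Absolute values in increasing order: 0 < 2 < 4 < 14 < 17 < 18 < 20
Listing the original numbers in that order gives the answer.
Final answer: [0, -2, -4, 14, -17, -18, -20]


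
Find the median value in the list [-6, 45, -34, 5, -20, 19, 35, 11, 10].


First, sort the list: [-34, -20, -6, 5, 10, 11, 19, 35, 45]
The list has 9 elements (odd count).
The middle index is 4 (0-based), and the element there is 10.
Final answer: 10


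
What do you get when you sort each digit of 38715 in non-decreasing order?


The number 38715 has digits: 3, 8, 7, 1, 5
Sorted: 1, 3, 5, 7, 8
Joining the sorted digits gives the result.
Final answer: 13578
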